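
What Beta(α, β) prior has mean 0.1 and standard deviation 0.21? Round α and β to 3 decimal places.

First σ² = 0.0441. Setting α = μn, β = (1−μ)n with n = α+β,
μ(1−μ)/(n+1) = 0.0441 ⇒ n+1 = 0.09/0.0441 = 2.0408 ⇒ n = 1.0408.
Hence α = 0.1×1.0408 = 0.104, β = 0.9×1.0408 = 0.937.

α = 0.104, β = 0.937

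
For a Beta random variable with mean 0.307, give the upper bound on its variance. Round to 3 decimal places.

For fixed mean μ the Beta variance is μ(1−μ)/(α+β+1), increasing as α+β decreases.
Its least upper bound (not attained) is μ(1−μ) = 0.307·0.693 = 0.213.

0.213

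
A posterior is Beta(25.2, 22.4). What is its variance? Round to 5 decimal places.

0.00513

Var = αβ/[(α+β)²(α+β+1)] = (25.2×22.4)/(47.6²×48.6) = 564.48/110115.936 = 0.00513.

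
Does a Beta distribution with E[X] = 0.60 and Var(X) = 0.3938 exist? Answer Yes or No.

For any Beta, Var(X) < E[X]·(1−E[X]).
Here μ(1−μ) = 0.60×0.40 = 0.2400, and 0.3938 ≥ 0.2400.

No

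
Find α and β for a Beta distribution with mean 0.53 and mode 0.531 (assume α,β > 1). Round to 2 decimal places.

Let s = α+β. Mean gives α = μs = 0.53s; mode gives (α−1)/(s−2) = 0.531.
Substituting: 0.53s − 1 = 0.531(s−2) = 0.531s − 1.062, so -0.001s = -0.062 and s = 62.0000.
Then α = 0.53×62.0000 = 32.86 and β = s−α = 29.14.

α = 32.86, β = 29.14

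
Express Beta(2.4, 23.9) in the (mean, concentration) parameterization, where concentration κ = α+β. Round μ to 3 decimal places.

μ = 0.091, κ = 26.3

κ = α+β = 2.4+23.9 = 26.3; μ = α/κ = 2.4/26.3 = 0.091.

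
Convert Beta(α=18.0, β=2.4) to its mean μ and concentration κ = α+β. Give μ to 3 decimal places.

κ = α+β = 18.0+2.4 = 20.4; μ = α/κ = 18.0/20.4 = 0.882.

μ = 0.882, κ = 20.4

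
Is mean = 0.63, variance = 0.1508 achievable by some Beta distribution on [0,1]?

Yes

A Beta with mean μ has variance μ(1−μ)/(α+β+1) < μ(1−μ).
Here μ(1−μ) = 0.63×0.37 = 0.2331, and 0.1508 < 0.2331.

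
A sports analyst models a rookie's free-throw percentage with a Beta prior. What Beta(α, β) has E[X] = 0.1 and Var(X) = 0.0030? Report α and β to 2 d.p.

α = 2.90, β = 26.10

Write ν = α+β; then α = μν and Var = μ(1−μ)/(ν+1).
ν = μ(1−μ)/Var − 1 = 0.09/0.0030 − 1 = 29.0000.
α = 0.1·29.0000 = 2.90, β = 0.9·29.0000 = 26.10.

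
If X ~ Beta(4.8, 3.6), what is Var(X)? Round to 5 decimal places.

0.02605

μ = 4.8/8.4 = 0.571429; Var = μ(1−μ)/(α+β+1) = 0.2448980/9.4 = 0.02605.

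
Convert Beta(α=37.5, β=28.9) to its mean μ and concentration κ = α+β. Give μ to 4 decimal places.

κ = α+β = 37.5+28.9 = 66.4; μ = α/κ = 37.5/66.4 = 0.5648.

μ = 0.5648, κ = 66.4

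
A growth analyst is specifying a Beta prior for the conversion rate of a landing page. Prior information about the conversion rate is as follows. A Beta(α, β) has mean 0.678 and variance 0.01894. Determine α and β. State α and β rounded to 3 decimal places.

α = 7.137, β = 3.390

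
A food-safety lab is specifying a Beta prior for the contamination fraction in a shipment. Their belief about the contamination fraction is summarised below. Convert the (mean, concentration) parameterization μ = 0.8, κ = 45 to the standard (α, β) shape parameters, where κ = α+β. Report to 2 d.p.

Split κ in proportion μ : (1−μ): α = 0.8·45 = 36.00, β = 45 − 36.00 = 9.00.

α = 36.00, β = 9.00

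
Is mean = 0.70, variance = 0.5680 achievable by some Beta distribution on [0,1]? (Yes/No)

For any Beta, Var(X) < E[X]·(1−E[X]).
Here μ(1−μ) = 0.70×0.30 = 0.2100, and 0.5680 ≥ 0.2100.

No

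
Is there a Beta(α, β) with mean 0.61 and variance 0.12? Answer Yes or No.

Yes

A Beta with mean μ has variance μ(1−μ)/(α+β+1) < μ(1−μ).
Here μ(1−μ) = 0.61×0.39 = 0.2379, and 0.12 < 0.2379.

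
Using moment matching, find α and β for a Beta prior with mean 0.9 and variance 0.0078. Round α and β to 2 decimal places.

Write ν = α+β; then α = μν and Var = μ(1−μ)/(ν+1).
ν = μ(1−μ)/Var − 1 = 0.09/0.0078 − 1 = 10.5385.
α = 0.9·10.5385 = 9.48, β = 0.1·10.5385 = 1.05.

α = 9.48, β = 1.05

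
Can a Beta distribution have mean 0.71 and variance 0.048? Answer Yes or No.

Yes

The Beta variance bound is σ² < μ(1−μ).
Here μ(1−μ) = 0.71×0.29 = 0.2059, and 0.048 < 0.2059.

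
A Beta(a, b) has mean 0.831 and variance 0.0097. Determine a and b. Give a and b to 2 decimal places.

a = 11.20, b = 2.28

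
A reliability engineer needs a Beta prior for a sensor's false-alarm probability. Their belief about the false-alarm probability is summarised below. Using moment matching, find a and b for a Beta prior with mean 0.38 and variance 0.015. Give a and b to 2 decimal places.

a = 5.59, b = 9.12

Write ν = a+b; then a = μν and Var = μ(1−μ)/(ν+1).
ν = μ(1−μ)/Var − 1 = 0.2356/0.015 − 1 = 14.7067.
a = 0.38·14.7067 = 5.59, b = 0.62·14.7067 = 9.12.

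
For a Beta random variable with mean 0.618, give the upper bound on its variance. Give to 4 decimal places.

0.2361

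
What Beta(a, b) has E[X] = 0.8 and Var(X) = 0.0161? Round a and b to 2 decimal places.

a = 7.15, b = 1.79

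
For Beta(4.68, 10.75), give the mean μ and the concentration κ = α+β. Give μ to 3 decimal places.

κ = α+β = 4.68+10.75 = 15.43; μ = α/κ = 4.68/15.43 = 0.303.

μ = 0.303, κ = 15.43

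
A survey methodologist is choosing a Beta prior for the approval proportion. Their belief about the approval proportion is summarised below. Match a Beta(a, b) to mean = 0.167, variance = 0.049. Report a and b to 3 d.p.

Write ν = a+b; then a = μν and Var = μ(1−μ)/(ν+1).
ν = μ(1−μ)/Var − 1 = 0.139111/0.049 − 1 = 1.8390.
a = 0.167·1.8390 = 0.307, b = 0.833·1.8390 = 1.532.

a = 0.307, b = 1.532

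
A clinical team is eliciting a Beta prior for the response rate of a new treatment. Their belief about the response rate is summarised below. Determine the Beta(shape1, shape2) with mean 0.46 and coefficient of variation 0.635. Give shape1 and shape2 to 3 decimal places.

σ = CV·μ = 0.635×0.46 = 0.29210, so σ² = 0.085322.
s+1 = μ(1−μ)/σ² = 0.2484/0.085322 = 2.9113, so s = shape1+shape2 = 1.9113.
shape1 = μs = 0.879, shape2 = (1−μ)s = 1.032.

shape1 = 0.879, shape2 = 1.032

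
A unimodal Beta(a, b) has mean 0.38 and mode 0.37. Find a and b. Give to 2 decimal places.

With s = a+b: μ = a/s and mode = (a−1)/(s−2). Eliminating a = μs,
μs − 1 = m(s−2) ⇒ s(μ−m) = 1−2m ⇒ s = 0.26/0.01 = 26.0000.
So a = μs = 9.88, b = (1−μ)s = 16.12.

a = 9.88, b = 16.12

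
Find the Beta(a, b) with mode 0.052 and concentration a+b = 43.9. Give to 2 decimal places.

a = 3.18, b = 40.72

Mode = (a−1)/(κ−2) with κ = a+b, so a−1 = 0.052·41.9 = 2.18.
a = 3.18; b = κ − a = 40.72.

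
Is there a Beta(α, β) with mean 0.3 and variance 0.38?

No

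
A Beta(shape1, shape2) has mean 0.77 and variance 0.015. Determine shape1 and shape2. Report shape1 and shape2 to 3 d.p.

shape1 = 8.321, shape2 = 2.486

Let s = shape1+shape2. The Beta variance is μ(1−μ)/(s+1).
So s+1 = μ(1−μ)/σ² = (0.77×0.23)/0.015 = 0.1771/0.015 = 11.8067, giving s = 10.8067.
Then shape1 = μs = 0.77×10.8067 = 8.321 and shape2 = (1−μ)s = 0.23×10.8067 = 2.486.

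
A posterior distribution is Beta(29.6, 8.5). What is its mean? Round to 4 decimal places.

0.7769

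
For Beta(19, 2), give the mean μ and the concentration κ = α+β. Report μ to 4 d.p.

κ = α+β = 19+2 = 21; μ = α/κ = 19/21 = 0.9048.

μ = 0.9048, κ = 21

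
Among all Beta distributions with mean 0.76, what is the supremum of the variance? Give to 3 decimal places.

0.182

For fixed mean μ the Beta variance is μ(1−μ)/(α+β+1), increasing as α+β decreases.
Its least upper bound (not attained) is μ(1−μ) = 0.76·0.24 = 0.182.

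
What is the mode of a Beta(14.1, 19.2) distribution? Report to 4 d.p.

0.4185

The density x^(α−1)(1−x)^(β−1) is maximised at (α−1)/(α+β−2) = 13.1/31.3 = 0.4185.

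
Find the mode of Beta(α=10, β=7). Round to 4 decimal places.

0.6000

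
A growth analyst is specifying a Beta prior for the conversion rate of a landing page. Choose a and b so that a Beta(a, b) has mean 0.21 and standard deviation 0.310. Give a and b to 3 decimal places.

a = 0.153, b = 0.574

Variance = 0.310² = 0.096100. The moment-matching identity a+b = μ(1−μ)/Var − 1 gives
a+b = 0.1659/0.096100 − 1 = 0.7263, so a = μ·0.7263 = 0.153 and b = (1−μ)·0.7263 = 0.574.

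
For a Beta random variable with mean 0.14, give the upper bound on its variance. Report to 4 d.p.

For fixed mean μ the Beta variance is μ(1−μ)/(α+β+1), increasing as α+β decreases.
Its least upper bound (not attained) is μ(1−μ) = 0.14·0.86 = 0.1204.

0.1204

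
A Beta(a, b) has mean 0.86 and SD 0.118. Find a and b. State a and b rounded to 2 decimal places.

Variance = 0.118² = 0.013924. The moment-matching identity a+b = μ(1−μ)/Var − 1 gives
a+b = 0.1204/0.013924 − 1 = 7.6469, so a = μ·7.6469 = 6.58 and b = (1−μ)·7.6469 = 1.07.

a = 6.58, b = 1.07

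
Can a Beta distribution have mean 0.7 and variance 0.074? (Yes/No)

Yes

For any Beta, Var(X) < E[X]·(1−E[X]).
Here μ(1−μ) = 0.7×0.3 = 0.21, and 0.074 < 0.21.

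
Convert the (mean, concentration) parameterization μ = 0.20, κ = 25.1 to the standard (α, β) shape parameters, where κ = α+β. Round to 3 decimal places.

α = μκ = 0.20×25.1 = 5.020 and β = (1−μ)κ = 0.80×25.1 = 20.080.

α = 5.020, β = 20.080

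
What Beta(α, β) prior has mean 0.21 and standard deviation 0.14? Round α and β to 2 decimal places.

Variance = 0.14² = 0.0196. The moment-matching identity α+β = μ(1−μ)/Var − 1 gives
α+β = 0.1659/0.0196 − 1 = 7.4643, so α = μ·7.4643 = 1.57 and β = (1−μ)·7.4643 = 5.90.

α = 1.57, β = 5.90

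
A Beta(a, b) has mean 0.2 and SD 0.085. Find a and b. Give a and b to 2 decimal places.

First σ² = 0.007225. Setting a = μn, b = (1−μ)n with n = a+b,
μ(1−μ)/(n+1) = 0.007225 ⇒ n+1 = 0.16/0.007225 = 22.1453 ⇒ n = 21.1453.
Hence a = 0.2×21.1453 = 4.23, b = 0.8×21.1453 = 16.92.

a = 4.23, b = 16.92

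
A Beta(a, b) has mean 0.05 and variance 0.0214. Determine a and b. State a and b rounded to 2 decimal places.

Let s = a+b. The Beta variance is μ(1−μ)/(s+1).
So s+1 = μ(1−μ)/σ² = (0.05×0.95)/0.0214 = 0.0475/0.0214 = 2.2196, giving s = 1.2196.
Then a = μs = 0.05×1.2196 = 0.06 and b = (1−μ)s = 0.95×1.2196 = 1.16.

a = 0.06, b = 1.16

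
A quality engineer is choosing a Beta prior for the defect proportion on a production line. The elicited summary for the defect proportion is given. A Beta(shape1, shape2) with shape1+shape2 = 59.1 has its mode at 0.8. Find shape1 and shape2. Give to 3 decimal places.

shape1 = 46.680, shape2 = 12.420

Mode = (shape1−1)/(κ−2) with κ = shape1+shape2, so shape1−1 = 0.8·57.1 = 45.680.
shape1 = 46.680; shape2 = κ − shape1 = 12.420.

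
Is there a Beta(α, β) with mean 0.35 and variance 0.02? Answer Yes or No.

The Beta variance bound is σ² < μ(1−μ).
Here μ(1−μ) = 0.35×0.65 = 0.2275, and 0.02 < 0.2275.

Yes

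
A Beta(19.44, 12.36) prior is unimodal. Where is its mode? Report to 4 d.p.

The density x^(α−1)(1−x)^(β−1) is maximised at (α−1)/(α+β−2) = 18.44/29.80 = 0.6188.

0.6188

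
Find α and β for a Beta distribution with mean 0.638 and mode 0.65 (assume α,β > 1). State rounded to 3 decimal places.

α = 15.950, β = 9.050

Let s = α+β. Mean gives α = μs = 0.638s; mode gives (α−1)/(s−2) = 0.65.
Substituting: 0.638s − 1 = 0.65(s−2) = 0.65s − 1.30, so -0.012s = -0.30 and s = 25.0000.
Then α = 0.638×25.0000 = 15.950 and β = s−α = 9.050.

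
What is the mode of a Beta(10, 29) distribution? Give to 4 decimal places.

With α,β > 1, mode = (α−1)/(α+β−2) = 9/37 = 0.2432.

0.2432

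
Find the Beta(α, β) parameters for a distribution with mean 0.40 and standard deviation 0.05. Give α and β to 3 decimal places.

α = 38.000, β = 57.000

σ² = 0.05² = 0.0025.
With s = α+β, Var = μ(1−μ)/(s+1), so s+1 = (0.40×0.60)/0.0025 = 96.0000 and s = 95.0000.
α = μs = 38.000, β = (1−μ)s = 57.000.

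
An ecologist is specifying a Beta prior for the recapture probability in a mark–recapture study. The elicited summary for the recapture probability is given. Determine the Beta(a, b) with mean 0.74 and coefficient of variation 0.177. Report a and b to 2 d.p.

Var = (CV·μ)² = (0.177×0.74)² = 0.017156.
a+b = μ(1−μ)/Var − 1 = 0.1924/0.017156 − 1 = 10.2149.
Thus a = 0.74·10.2149 = 7.56 and b = 0.26·10.2149 = 2.66.

a = 7.56, b = 2.66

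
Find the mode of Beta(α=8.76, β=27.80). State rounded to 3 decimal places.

0.225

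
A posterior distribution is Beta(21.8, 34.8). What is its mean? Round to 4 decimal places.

0.3852

E[X] = α/(α+β) = 21.8/56.6 = 0.3852.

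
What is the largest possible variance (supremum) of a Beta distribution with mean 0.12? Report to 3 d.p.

Var = μ(1−μ)/(α+β+1), which approaches μ(1−μ) as α+β → 0.
So the supremum is μ(1−μ) = 0.12×0.88 = 0.106.

0.106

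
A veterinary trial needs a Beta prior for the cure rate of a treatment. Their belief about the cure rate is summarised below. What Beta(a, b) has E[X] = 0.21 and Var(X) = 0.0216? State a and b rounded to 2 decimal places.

a = 1.40, b = 5.28

Write ν = a+b; then a = μν and Var = μ(1−μ)/(ν+1).
ν = μ(1−μ)/Var − 1 = 0.1659/0.0216 − 1 = 6.6806.
a = 0.21·6.6806 = 1.40, b = 0.79·6.6806 = 5.28.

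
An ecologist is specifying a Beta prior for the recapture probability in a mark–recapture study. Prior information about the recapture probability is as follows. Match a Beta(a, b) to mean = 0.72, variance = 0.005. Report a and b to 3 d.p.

a = 28.310, b = 11.010

Let s = a+b. The Beta variance is μ(1−μ)/(s+1).
So s+1 = μ(1−μ)/σ² = (0.72×0.28)/0.005 = 0.2016/0.005 = 40.3200, giving s = 39.3200.
Then a = μs = 0.72×39.3200 = 28.310 and b = (1−μ)s = 0.28×39.3200 = 11.010.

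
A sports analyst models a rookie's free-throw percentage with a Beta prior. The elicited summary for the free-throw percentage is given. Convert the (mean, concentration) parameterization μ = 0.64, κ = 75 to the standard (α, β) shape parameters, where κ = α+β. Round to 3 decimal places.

α = 48.000, β = 27.000

α = μκ = 0.64×75 = 48.000 and β = (1−μ)κ = 0.36×75 = 27.000.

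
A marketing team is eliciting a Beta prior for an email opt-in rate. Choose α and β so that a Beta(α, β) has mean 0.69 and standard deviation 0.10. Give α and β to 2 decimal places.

First σ² = 0.0100. Setting α = μn, β = (1−μ)n with n = α+β,
μ(1−μ)/(n+1) = 0.0100 ⇒ n+1 = 0.2139/0.0100 = 21.3900 ⇒ n = 20.3900.
Hence α = 0.69×20.3900 = 14.07, β = 0.31×20.3900 = 6.32.

α = 14.07, β = 6.32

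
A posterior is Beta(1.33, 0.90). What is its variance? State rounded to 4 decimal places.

0.0745

α+β = 2.23 and αβ = 1.1970, so Var = αβ/[(α+β)²(α+β+1)] = 1.1970/16.062467 = 0.0745.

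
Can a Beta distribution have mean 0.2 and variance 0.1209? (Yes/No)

Yes

For any Beta, Var(X) < E[X]·(1−E[X]).
Here μ(1−μ) = 0.2×0.8 = 0.16, and 0.1209 < 0.16.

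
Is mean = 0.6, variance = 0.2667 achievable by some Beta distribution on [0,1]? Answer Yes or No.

No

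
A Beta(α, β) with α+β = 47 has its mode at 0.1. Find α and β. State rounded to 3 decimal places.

α = 5.500, β = 41.500

Mode = (α−1)/(κ−2) with κ = α+β, so α−1 = 0.1·45 = 4.500.
α = 5.500; β = κ − α = 41.500.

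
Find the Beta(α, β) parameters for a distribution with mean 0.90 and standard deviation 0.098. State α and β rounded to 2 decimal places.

Variance = 0.098² = 0.009604. The moment-matching identity α+β = μ(1−μ)/Var − 1 gives
α+β = 0.0900/0.009604 − 1 = 8.3711, so α = μ·8.3711 = 7.53 and β = (1−μ)·8.3711 = 0.84.

α = 7.53, β = 0.84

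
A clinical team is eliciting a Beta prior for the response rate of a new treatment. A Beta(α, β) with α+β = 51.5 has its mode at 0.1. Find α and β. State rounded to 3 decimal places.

α = 5.950, β = 45.550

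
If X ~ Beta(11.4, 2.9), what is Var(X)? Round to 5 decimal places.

μ = 11.4/14.3 = 0.797203; Var = μ(1−μ)/(α+β+1) = 0.1616705/15.3 = 0.01057.

0.01057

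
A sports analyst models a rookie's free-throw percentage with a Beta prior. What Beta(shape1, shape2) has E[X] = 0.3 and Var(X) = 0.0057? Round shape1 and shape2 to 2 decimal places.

By moment matching, shape1+shape2 = μ(1−μ)/σ² − 1 = (0.3·0.7)/0.0057 − 1 = 36.8421 − 1 = 35.8421.
Since shape1/(shape1+shape2) = μ, shape1 = 0.3·35.8421 = 10.75 and shape2 = 0.7·35.8421 = 25.09.

shape1 = 10.75, shape2 = 25.09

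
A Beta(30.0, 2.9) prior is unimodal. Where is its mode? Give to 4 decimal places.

0.9385

The density x^(α−1)(1−x)^(β−1) is maximised at (α−1)/(α+β−2) = 29.0/30.9 = 0.9385.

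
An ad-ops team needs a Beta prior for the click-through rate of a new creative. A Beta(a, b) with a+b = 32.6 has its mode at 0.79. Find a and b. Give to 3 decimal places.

a = 25.174, b = 7.426

Mode = (a−1)/(κ−2) with κ = a+b, so a−1 = 0.79·30.6 = 24.174.
a = 25.174; b = κ − a = 7.426.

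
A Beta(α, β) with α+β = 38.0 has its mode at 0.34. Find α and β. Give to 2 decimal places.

α = 13.24, β = 24.76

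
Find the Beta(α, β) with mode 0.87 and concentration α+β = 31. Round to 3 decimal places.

α = 26.230, β = 4.770

Mode = (α−1)/(κ−2) with κ = α+β, so α−1 = 0.87·29 = 25.230.
α = 26.230; β = κ − α = 4.770.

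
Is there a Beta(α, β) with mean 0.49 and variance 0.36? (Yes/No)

The Beta variance bound is σ² < μ(1−μ).
Here μ(1−μ) = 0.49×0.51 = 0.2499, and 0.36 ≥ 0.2499.

No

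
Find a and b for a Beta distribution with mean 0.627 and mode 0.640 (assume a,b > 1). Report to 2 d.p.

a = 13.50, b = 8.03

With s = a+b: μ = a/s and mode = (a−1)/(s−2). Eliminating a = μs,
μs − 1 = m(s−2) ⇒ s(μ−m) = 1−2m ⇒ s = -0.280/-0.013 = 21.5385.
So a = μs = 13.50, b = (1−μ)s = 8.03.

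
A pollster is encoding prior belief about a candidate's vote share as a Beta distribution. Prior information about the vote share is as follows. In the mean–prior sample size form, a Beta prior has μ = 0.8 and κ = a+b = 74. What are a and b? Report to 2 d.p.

Split κ in proportion μ : (1−μ): a = 0.8·74 = 59.20, b = 74 − 59.20 = 14.80.

a = 59.20, b = 14.80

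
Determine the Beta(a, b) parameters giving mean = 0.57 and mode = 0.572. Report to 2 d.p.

With s = a+b: μ = a/s and mode = (a−1)/(s−2). Eliminating a = μs,
μs − 1 = m(s−2) ⇒ s(μ−m) = 1−2m ⇒ s = -0.144/-0.002 = 72.0000.
So a = μs = 41.04, b = (1−μ)s = 30.96.

a = 41.04, b = 30.96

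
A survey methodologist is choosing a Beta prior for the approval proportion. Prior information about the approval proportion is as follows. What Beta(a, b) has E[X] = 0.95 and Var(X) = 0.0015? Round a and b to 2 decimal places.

a = 29.13, b = 1.53

By moment matching, a+b = μ(1−μ)/σ² − 1 = (0.95·0.05)/0.0015 − 1 = 31.6667 − 1 = 30.6667.
Since a/(a+b) = μ, a = 0.95·30.6667 = 29.13 and b = 0.05·30.6667 = 1.53.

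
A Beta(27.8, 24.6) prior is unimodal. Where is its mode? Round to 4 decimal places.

With α,β > 1, mode = (α−1)/(α+β−2) = 26.8/50.4 = 0.5317.

0.5317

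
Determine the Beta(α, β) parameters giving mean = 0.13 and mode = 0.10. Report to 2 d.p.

α = 3.47, β = 23.20

With s = α+β: μ = α/s and mode = (α−1)/(s−2). Eliminating α = μs,
μs − 1 = m(s−2) ⇒ s(μ−m) = 1−2m ⇒ s = 0.80/0.03 = 26.6667.
So α = μs = 3.47, β = (1−μ)s = 23.20.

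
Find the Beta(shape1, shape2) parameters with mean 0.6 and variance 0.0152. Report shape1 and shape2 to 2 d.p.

shape1 = 8.87, shape2 = 5.92

Let s = shape1+shape2. The Beta variance is μ(1−μ)/(s+1).
So s+1 = μ(1−μ)/σ² = (0.6×0.4)/0.0152 = 0.24/0.0152 = 15.7895, giving s = 14.7895.
Then shape1 = μs = 0.6×14.7895 = 8.87 and shape2 = (1−μ)s = 0.4×14.7895 = 5.92.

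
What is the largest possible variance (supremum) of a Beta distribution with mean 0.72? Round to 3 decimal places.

For fixed mean μ the Beta variance is μ(1−μ)/(α+β+1), increasing as α+β decreases.
Its least upper bound (not attained) is μ(1−μ) = 0.72·0.28 = 0.202.

0.202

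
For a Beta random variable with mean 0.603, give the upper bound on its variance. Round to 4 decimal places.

0.2394

Var = μ(1−μ)/(α+β+1), which approaches μ(1−μ) as α+β → 0.
So the supremum is μ(1−μ) = 0.603×0.397 = 0.2394.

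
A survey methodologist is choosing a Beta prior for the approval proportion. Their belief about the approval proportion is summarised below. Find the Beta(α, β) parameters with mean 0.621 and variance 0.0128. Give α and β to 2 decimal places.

Write ν = α+β; then α = μν and Var = μ(1−μ)/(ν+1).
ν = μ(1−μ)/Var − 1 = 0.235359/0.0128 − 1 = 17.3874.
α = 0.621·17.3874 = 10.80, β = 0.379·17.3874 = 6.59.

α = 10.80, β = 6.59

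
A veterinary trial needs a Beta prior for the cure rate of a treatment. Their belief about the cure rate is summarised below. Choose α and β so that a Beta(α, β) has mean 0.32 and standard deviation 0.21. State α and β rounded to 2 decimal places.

α = 1.26, β = 2.68

First σ² = 0.0441. Setting α = μn, β = (1−μ)n with n = α+β,
μ(1−μ)/(n+1) = 0.0441 ⇒ n+1 = 0.2176/0.0441 = 4.9342 ⇒ n = 3.9342.
Hence α = 0.32×3.9342 = 1.26, β = 0.68×3.9342 = 2.68.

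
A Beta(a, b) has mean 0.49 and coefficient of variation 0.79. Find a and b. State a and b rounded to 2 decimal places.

a = 0.33, b = 0.34

σ = CV·μ = 0.79×0.49 = 0.38710, so σ² = 0.149846.
s+1 = μ(1−μ)/σ² = 0.2499/0.149846 = 1.6677, so s = a+b = 0.6677.
a = μs = 0.33, b = (1−μ)s = 0.34.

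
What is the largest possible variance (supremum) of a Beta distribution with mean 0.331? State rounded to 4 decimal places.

0.2214

For fixed mean μ the Beta variance is μ(1−μ)/(α+β+1), increasing as α+β decreases.
Its least upper bound (not attained) is μ(1−μ) = 0.331·0.669 = 0.2214.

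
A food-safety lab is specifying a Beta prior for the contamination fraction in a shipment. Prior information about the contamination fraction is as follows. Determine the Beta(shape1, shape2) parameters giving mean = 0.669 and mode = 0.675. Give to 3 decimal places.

shape1 = 39.025, shape2 = 19.308

Let s = shape1+shape2. Mean gives shape1 = μs = 0.669s; mode gives (shape1−1)/(s−2) = 0.675.
Substituting: 0.669s − 1 = 0.675(s−2) = 0.675s − 1.350, so -0.006s = -0.350 and s = 58.3333.
Then shape1 = 0.669×58.3333 = 39.025 and shape2 = s−shape1 = 19.308.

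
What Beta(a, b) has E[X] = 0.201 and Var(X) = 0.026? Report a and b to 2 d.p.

a = 1.04, b = 4.14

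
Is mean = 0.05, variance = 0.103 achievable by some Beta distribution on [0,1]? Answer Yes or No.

No

For any Beta, Var(X) < E[X]·(1−E[X]).
Here μ(1−μ) = 0.05×0.95 = 0.0475, and 0.103 ≥ 0.0475.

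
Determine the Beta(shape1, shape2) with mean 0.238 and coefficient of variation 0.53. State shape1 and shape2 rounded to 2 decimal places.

σ = CV·μ = 0.53×0.238 = 0.12614, so σ² = 0.015911.
s+1 = μ(1−μ)/σ² = 0.181356/0.015911 = 11.3979, so s = shape1+shape2 = 10.3979.
shape1 = μs = 2.47, shape2 = (1−μ)s = 7.92.

shape1 = 2.47, shape2 = 7.92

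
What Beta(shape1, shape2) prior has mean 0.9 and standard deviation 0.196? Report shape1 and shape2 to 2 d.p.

σ² = 0.196² = 0.038416.
With s = shape1+shape2, Var = μ(1−μ)/(s+1), so s+1 = (0.9×0.1)/0.038416 = 2.3428 and s = 1.3428.
shape1 = μs = 1.21, shape2 = (1−μ)s = 0.13.

shape1 = 1.21, shape2 = 0.13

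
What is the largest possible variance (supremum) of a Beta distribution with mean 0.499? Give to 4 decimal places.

Var = μ(1−μ)/(α+β+1), which approaches μ(1−μ) as α+β → 0.
So the supremum is μ(1−μ) = 0.499×0.501 = 0.2500.

0.2500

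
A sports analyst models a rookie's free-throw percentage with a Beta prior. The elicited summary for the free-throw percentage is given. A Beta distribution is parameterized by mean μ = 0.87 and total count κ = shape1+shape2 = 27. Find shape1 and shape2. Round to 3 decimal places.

shape1 = 23.490, shape2 = 3.510

shape1 = μκ = 0.87×27 = 23.490 and shape2 = (1−μ)κ = 0.13×27 = 3.510.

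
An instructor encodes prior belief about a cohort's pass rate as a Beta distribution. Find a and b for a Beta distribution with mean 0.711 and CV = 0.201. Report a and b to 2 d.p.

a = 6.44, b = 2.62

Var = (CV·μ)² = (0.201×0.711)² = 0.020424.
a+b = μ(1−μ)/Var − 1 = 0.205479/0.020424 − 1 = 9.0609.
Thus a = 0.711·9.0609 = 6.44 and b = 0.289·9.0609 = 2.62.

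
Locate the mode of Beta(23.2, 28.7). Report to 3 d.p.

0.445

The density x^(α−1)(1−x)^(β−1) is maximised at (α−1)/(α+β−2) = 22.2/49.9 = 0.445.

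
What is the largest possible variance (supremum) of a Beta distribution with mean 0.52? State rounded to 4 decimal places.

0.2496

Var = μ(1−μ)/(α+β+1), which approaches μ(1−μ) as α+β → 0.
So the supremum is μ(1−μ) = 0.52×0.48 = 0.2496.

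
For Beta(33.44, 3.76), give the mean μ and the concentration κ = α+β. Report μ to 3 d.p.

κ = α+β = 33.44+3.76 = 37.20; μ = α/κ = 33.44/37.20 = 0.899.

μ = 0.899, κ = 37.20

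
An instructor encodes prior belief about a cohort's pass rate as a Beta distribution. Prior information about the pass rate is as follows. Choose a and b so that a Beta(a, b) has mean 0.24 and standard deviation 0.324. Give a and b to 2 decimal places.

σ² = 0.324² = 0.104976.
With s = a+b, Var = μ(1−μ)/(s+1), so s+1 = (0.24×0.76)/0.104976 = 1.7375 and s = 0.7375.
a = μs = 0.18, b = (1−μ)s = 0.56.

a = 0.18, b = 0.56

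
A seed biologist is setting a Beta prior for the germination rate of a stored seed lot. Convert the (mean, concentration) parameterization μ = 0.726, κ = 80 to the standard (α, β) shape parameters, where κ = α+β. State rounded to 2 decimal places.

α = 58.08, β = 21.92

Split κ in proportion μ : (1−μ): α = 0.726·80 = 58.08, β = 80 − 58.08 = 21.92.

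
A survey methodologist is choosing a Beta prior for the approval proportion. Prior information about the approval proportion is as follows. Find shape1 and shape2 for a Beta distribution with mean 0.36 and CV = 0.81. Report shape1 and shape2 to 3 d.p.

σ = CV·μ = 0.81×0.36 = 0.29160, so σ² = 0.085031.
s+1 = μ(1−μ)/σ² = 0.2304/0.085031 = 2.7096, so s = shape1+shape2 = 1.7096.
shape1 = μs = 0.615, shape2 = (1−μ)s = 1.094.

shape1 = 0.615, shape2 = 1.094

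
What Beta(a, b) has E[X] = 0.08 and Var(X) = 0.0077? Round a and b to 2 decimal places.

a = 0.68, b = 7.87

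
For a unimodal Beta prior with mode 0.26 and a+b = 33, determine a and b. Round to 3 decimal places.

Since the density peak of Beta(a,b) is at (a−1)/(a+b−2),
a = 1 + 0.26(33−2) = 9.060 and b = 33 − 9.060 = 23.940.

a = 9.060, b = 23.940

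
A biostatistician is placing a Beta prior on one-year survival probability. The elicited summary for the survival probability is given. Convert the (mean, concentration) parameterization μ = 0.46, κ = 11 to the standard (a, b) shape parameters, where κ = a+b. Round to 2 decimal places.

a = 5.06, b = 5.94

a = μκ = 0.46×11 = 5.06 and b = (1−μ)κ = 0.54×11 = 5.94.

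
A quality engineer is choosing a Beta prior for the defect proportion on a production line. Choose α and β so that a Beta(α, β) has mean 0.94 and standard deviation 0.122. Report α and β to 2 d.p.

α = 2.62, β = 0.17

Variance = 0.122² = 0.014884. The moment-matching identity α+β = μ(1−μ)/Var − 1 gives
α+β = 0.0564/0.014884 − 1 = 2.7893, so α = μ·2.7893 = 2.62 and β = (1−μ)·2.7893 = 0.17.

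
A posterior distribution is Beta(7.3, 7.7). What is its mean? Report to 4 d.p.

0.4867

The Beta mean is α/(α+β) = 7.3/(7.3+7.7) = 0.4867.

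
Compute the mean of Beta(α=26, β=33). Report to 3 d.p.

The Beta mean is α/(α+β) = 26/(26+33) = 0.441.

0.441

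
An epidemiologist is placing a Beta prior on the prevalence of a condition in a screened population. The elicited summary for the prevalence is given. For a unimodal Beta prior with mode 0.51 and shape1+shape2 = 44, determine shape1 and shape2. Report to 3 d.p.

Since the density peak of Beta(shape1,shape2) is at (shape1−1)/(shape1+shape2−2),
shape1 = 1 + 0.51(44−2) = 22.420 and shape2 = 44 − 22.420 = 21.580.

shape1 = 22.420, shape2 = 21.580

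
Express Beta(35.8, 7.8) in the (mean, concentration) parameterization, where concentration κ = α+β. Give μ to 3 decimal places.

κ = α+β = 35.8+7.8 = 43.6; μ = α/κ = 35.8/43.6 = 0.821.

μ = 0.821, κ = 43.6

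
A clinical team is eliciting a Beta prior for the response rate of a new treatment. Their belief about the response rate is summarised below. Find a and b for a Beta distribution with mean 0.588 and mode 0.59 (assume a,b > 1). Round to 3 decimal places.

a = 52.920, b = 37.080

With s = a+b: μ = a/s and mode = (a−1)/(s−2). Eliminating a = μs,
μs − 1 = m(s−2) ⇒ s(μ−m) = 1−2m ⇒ s = -0.18/-0.002 = 90.0000.
So a = μs = 52.920, b = (1−μ)s = 37.080.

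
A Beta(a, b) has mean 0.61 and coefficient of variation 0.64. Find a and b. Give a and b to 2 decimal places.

a = 0.34, b = 0.22

Var = (CV·μ)² = (0.64×0.61)² = 0.152412.
a+b = μ(1−μ)/Var − 1 = 0.2379/0.152412 − 1 = 0.5609.
Thus a = 0.61·0.5609 = 0.34 and b = 0.39·0.5609 = 0.22.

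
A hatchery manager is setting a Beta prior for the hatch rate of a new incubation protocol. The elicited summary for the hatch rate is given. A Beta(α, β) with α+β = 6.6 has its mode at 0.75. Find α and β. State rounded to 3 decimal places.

α = 4.450, β = 2.150

For α,β>1 the mode is (α−1)/(α+β−2), so α = mode·(κ−2)+1 = 0.75×4.6+1 = 4.450.
And β = (1−mode)·(κ−2)+1 = 0.25×4.6+1 = 2.150.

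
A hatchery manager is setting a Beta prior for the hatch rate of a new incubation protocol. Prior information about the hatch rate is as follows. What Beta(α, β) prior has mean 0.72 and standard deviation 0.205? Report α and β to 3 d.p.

α = 2.734, β = 1.063

σ² = 0.205² = 0.042025.
With s = α+β, Var = μ(1−μ)/(s+1), so s+1 = (0.72×0.28)/0.042025 = 4.7971 and s = 3.7971.
α = μs = 2.734, β = (1−μ)s = 1.063.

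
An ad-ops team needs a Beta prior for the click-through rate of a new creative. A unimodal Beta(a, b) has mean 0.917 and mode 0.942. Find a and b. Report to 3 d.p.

a = 32.425, b = 2.935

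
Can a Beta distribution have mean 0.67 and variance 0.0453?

Yes

A Beta with mean μ has variance μ(1−μ)/(α+β+1) < μ(1−μ).
Here μ(1−μ) = 0.67×0.33 = 0.2211, and 0.0453 < 0.2211.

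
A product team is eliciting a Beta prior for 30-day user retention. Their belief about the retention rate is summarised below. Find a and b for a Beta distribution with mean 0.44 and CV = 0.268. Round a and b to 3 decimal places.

σ = CV·μ = 0.268×0.44 = 0.11792, so σ² = 0.013905.
s+1 = μ(1−μ)/σ² = 0.2464/0.013905 = 17.7201, so s = a+b = 16.7201.
a = μs = 7.357, b = (1−μ)s = 9.363.

a = 7.357, b = 9.363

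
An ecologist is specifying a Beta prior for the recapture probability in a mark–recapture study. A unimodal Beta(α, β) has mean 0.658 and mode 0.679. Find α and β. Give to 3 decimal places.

α = 11.217, β = 5.830

Let s = α+β. Mean gives α = μs = 0.658s; mode gives (α−1)/(s−2) = 0.679.
Substituting: 0.658s − 1 = 0.679(s−2) = 0.679s − 1.358, so -0.021s = -0.358 and s = 17.0476.
Then α = 0.658×17.0476 = 11.217 and β = s−α = 5.830.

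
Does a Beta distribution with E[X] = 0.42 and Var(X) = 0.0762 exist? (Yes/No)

Yes

The Beta variance bound is σ² < μ(1−μ).
Here μ(1−μ) = 0.42×0.58 = 0.2436, and 0.0762 < 0.2436.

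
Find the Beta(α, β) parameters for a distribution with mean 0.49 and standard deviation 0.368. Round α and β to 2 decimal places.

σ² = 0.368² = 0.135424.
With s = α+β, Var = μ(1−μ)/(s+1), so s+1 = (0.49×0.51)/0.135424 = 1.8453 and s = 0.8453.
α = μs = 0.41, β = (1−μ)s = 0.43.

α = 0.41, β = 0.43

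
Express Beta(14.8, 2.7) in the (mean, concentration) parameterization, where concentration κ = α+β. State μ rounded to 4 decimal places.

μ = 0.8457, κ = 17.5

κ = α+β = 14.8+2.7 = 17.5; μ = α/κ = 14.8/17.5 = 0.8457.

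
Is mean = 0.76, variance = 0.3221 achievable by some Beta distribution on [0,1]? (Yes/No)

No

The Beta variance bound is σ² < μ(1−μ).
Here μ(1−μ) = 0.76×0.24 = 0.1824, and 0.3221 ≥ 0.1824.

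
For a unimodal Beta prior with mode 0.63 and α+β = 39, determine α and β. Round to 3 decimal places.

Since the density peak of Beta(α,β) is at (α−1)/(α+β−2),
α = 1 + 0.63(39−2) = 24.310 and β = 39 − 24.310 = 14.690.

α = 24.310, β = 14.690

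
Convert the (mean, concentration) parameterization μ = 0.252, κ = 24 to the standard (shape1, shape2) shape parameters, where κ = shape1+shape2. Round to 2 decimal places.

shape1 = μκ = 0.252×24 = 6.05 and shape2 = (1−μ)κ = 0.748×24 = 17.95.

shape1 = 6.05, shape2 = 17.95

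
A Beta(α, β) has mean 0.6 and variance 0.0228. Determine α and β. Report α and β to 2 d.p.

α = 5.72, β = 3.81

Write ν = α+β; then α = μν and Var = μ(1−μ)/(ν+1).
ν = μ(1−μ)/Var − 1 = 0.24/0.0228 − 1 = 9.5263.
α = 0.6·9.5263 = 5.72, β = 0.4·9.5263 = 3.81.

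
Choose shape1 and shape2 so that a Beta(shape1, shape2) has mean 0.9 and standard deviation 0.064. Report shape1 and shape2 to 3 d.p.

First σ² = 0.004096. Setting shape1 = μn, shape2 = (1−μ)n with n = shape1+shape2,
μ(1−μ)/(n+1) = 0.004096 ⇒ n+1 = 0.09/0.004096 = 21.9727 ⇒ n = 20.9727.
Hence shape1 = 0.9×20.9727 = 18.875, shape2 = 0.1×20.9727 = 2.097.

shape1 = 18.875, shape2 = 2.097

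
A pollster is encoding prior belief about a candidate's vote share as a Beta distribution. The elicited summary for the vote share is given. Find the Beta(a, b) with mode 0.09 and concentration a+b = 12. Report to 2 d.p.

a = 1.90, b = 10.10

Since the density peak of Beta(a,b) is at (a−1)/(a+b−2),
a = 1 + 0.09(12−2) = 1.90 and b = 12 − 1.90 = 10.10.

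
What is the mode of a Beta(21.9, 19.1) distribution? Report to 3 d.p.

With α,β > 1, mode = (α−1)/(α+β−2) = 20.9/39.0 = 0.536.

0.536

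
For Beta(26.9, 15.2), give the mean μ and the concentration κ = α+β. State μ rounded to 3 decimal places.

κ = α+β = 26.9+15.2 = 42.1; μ = α/κ = 26.9/42.1 = 0.639.

μ = 0.639, κ = 42.1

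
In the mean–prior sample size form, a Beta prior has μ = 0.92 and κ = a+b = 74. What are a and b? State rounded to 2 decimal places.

a = 68.08, b = 5.92

Split κ in proportion μ : (1−μ): a = 0.92·74 = 68.08, b = 74 − 68.08 = 5.92.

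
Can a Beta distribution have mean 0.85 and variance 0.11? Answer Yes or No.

The Beta variance bound is σ² < μ(1−μ).
Here μ(1−μ) = 0.85×0.15 = 0.1275, and 0.11 < 0.1275.

Yes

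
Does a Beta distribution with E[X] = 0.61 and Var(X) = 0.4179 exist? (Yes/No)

No

A Beta with mean μ has variance μ(1−μ)/(α+β+1) < μ(1−μ).
Here μ(1−μ) = 0.61×0.39 = 0.2379, and 0.4179 ≥ 0.2379.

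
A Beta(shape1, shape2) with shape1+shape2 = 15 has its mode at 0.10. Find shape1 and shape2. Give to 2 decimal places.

For shape1,shape2>1 the mode is (shape1−1)/(shape1+shape2−2), so shape1 = mode·(κ−2)+1 = 0.10×13+1 = 2.30.
And shape2 = (1−mode)·(κ−2)+1 = 0.90×13+1 = 12.70.

shape1 = 2.30, shape2 = 12.70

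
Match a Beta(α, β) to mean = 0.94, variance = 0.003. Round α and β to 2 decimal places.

α = 16.73, β = 1.07

Write ν = α+β; then α = μν and Var = μ(1−μ)/(ν+1).
ν = μ(1−μ)/Var − 1 = 0.0564/0.003 − 1 = 17.8000.
α = 0.94·17.8000 = 16.73, β = 0.06·17.8000 = 1.07.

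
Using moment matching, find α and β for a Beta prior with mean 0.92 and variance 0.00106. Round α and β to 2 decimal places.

Let s = α+β. The Beta variance is μ(1−μ)/(s+1).
So s+1 = μ(1−μ)/σ² = (0.92×0.08)/0.00106 = 0.0736/0.00106 = 69.4340, giving s = 68.4340.
Then α = μs = 0.92×68.4340 = 62.96 and β = (1−μ)s = 0.08×68.4340 = 5.47.

α = 62.96, β = 5.47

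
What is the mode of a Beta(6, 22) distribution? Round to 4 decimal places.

With α,β > 1, mode = (α−1)/(α+β−2) = 5/26 = 0.1923.

0.1923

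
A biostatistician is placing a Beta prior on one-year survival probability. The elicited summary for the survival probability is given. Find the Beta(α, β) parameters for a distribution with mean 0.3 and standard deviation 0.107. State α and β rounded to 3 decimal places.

Variance = 0.107² = 0.011449. The moment-matching identity α+β = μ(1−μ)/Var − 1 gives
α+β = 0.21/0.011449 − 1 = 17.3422, so α = μ·17.3422 = 5.203 and β = (1−μ)·17.3422 = 12.140.

α = 5.203, β = 12.140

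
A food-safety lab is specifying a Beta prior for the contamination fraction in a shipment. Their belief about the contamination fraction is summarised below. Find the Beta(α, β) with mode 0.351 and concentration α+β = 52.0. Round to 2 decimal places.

Mode = (α−1)/(κ−2) with κ = α+β, so α−1 = 0.351·50.0 = 17.55.
α = 18.55; β = κ − α = 33.45.

α = 18.55, β = 33.45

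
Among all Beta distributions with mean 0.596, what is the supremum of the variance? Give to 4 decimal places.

Var = μ(1−μ)/(α+β+1), which approaches μ(1−μ) as α+β → 0.
So the supremum is μ(1−μ) = 0.596×0.404 = 0.2408.

0.2408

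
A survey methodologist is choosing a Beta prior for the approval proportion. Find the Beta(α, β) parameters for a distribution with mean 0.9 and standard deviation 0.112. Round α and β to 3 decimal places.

α = 5.557, β = 0.617

Variance = 0.112² = 0.012544. The moment-matching identity α+β = μ(1−μ)/Var − 1 gives
α+β = 0.09/0.012544 − 1 = 6.1747, so α = μ·6.1747 = 5.557 and β = (1−μ)·6.1747 = 0.617.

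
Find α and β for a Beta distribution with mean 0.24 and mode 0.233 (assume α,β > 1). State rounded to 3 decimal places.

α = 18.309, β = 57.977

With s = α+β: μ = α/s and mode = (α−1)/(s−2). Eliminating α = μs,
μs − 1 = m(s−2) ⇒ s(μ−m) = 1−2m ⇒ s = 0.534/0.007 = 76.2857.
So α = μs = 18.309, β = (1−μ)s = 57.977.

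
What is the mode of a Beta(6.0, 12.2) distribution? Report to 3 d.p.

The density x^(α−1)(1−x)^(β−1) is maximised at (α−1)/(α+β−2) = 5.0/16.2 = 0.309.

0.309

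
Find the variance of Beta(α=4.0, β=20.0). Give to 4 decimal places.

μ = 4.0/24.0 = 0.166667; Var = μ(1−μ)/(α+β+1) = 0.1388889/25.0 = 0.0056.

0.0056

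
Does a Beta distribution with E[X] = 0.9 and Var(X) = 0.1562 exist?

A Beta with mean μ has variance μ(1−μ)/(α+β+1) < μ(1−μ).
Here μ(1−μ) = 0.9×0.1 = 0.09, and 0.1562 ≥ 0.09.

No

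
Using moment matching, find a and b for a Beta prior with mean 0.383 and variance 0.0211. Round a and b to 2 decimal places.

Write ν = a+b; then a = μν and Var = μ(1−μ)/(ν+1).
ν = μ(1−μ)/Var − 1 = 0.236311/0.0211 − 1 = 10.1996.
a = 0.383·10.1996 = 3.91, b = 0.617·10.1996 = 6.29.

a = 3.91, b = 6.29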